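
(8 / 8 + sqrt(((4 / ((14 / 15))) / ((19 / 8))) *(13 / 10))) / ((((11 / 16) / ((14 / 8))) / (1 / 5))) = 28 / 55 + 8 *sqrt(10374) / 1045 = 1.29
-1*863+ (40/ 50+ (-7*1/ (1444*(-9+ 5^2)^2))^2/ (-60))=-7069253995855921/ 8199088373760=-862.20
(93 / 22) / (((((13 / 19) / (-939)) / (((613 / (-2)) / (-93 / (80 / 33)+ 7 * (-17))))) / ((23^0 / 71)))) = -20341951380 / 127816117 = -159.15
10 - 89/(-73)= 819/73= 11.22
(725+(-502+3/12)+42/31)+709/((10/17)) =1429.90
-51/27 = -17/9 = -1.89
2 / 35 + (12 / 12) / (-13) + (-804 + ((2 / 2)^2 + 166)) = -289844 / 455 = -637.02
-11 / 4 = -2.75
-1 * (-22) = 22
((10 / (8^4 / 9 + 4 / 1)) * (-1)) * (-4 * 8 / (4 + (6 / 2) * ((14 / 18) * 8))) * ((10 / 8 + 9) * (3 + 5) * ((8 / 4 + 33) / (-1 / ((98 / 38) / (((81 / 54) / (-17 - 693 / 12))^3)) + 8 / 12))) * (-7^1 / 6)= -3552412178419650 / 23001752655127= -154.44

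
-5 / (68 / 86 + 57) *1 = -43 / 497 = -0.09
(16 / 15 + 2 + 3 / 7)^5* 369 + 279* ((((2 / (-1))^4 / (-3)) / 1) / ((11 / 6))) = 2990004158379757 / 15598996875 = 191679.26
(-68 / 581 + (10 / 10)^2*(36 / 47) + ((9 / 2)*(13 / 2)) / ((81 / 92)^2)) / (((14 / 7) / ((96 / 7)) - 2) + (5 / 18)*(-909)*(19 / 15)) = -12225261376 / 102460315041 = -0.12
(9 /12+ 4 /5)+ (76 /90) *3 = 49 /12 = 4.08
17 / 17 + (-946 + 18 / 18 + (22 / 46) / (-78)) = -1693547 / 1794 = -944.01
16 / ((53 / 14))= 224 / 53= 4.23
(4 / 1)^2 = 16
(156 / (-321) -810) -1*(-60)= -80302 / 107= -750.49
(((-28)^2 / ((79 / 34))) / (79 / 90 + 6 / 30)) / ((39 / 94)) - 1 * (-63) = 81445917 / 99619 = 817.57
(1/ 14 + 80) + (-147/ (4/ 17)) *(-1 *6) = 26800/ 7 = 3828.57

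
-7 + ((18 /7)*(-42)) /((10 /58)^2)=-91003 /25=-3640.12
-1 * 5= -5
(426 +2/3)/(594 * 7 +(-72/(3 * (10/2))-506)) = 1600/13677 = 0.12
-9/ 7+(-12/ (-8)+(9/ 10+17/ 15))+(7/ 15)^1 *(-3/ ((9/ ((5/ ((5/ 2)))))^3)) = 56956/ 25515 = 2.23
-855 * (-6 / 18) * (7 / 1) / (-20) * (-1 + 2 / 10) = 399 / 5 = 79.80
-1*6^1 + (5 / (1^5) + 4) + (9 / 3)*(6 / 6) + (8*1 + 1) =15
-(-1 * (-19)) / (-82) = 0.23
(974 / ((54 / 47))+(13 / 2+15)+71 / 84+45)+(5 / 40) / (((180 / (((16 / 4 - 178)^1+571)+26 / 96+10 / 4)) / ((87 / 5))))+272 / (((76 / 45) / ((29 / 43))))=2032882344517 / 1976486400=1028.53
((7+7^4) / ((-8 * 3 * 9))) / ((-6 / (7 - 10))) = -5.57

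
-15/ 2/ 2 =-15/ 4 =-3.75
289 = 289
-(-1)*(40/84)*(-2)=-0.95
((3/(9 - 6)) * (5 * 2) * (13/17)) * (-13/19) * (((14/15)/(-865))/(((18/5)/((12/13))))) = 0.00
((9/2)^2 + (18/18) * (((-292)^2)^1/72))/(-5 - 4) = -43361/324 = -133.83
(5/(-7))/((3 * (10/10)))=-5/21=-0.24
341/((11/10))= 310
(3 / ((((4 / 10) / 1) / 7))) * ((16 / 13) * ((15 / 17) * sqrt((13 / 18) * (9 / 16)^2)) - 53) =-5565 / 2 + 4725 * sqrt(26) / 884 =-2755.25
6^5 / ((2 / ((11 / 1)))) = 42768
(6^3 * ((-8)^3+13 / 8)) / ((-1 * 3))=36747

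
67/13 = 5.15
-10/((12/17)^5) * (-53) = 376262105/124416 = 3024.23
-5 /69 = -0.07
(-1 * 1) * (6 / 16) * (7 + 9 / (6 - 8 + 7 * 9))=-327 / 122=-2.68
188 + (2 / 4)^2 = 753 / 4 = 188.25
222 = 222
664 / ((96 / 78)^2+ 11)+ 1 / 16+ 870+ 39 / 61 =1906860391 / 2064240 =923.76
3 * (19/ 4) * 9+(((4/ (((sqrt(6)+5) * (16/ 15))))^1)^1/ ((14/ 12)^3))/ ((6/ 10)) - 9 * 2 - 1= 2874929/ 26068 - 1350 * sqrt(6)/ 6517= 109.78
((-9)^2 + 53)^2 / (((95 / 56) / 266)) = 14077504 / 5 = 2815500.80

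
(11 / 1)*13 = 143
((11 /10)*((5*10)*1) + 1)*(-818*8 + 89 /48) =-2198161 /6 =-366360.17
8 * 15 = 120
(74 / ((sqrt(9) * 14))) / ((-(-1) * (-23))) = -37 / 483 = -0.08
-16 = -16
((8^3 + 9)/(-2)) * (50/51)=-13025/51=-255.39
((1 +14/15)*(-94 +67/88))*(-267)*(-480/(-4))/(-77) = -63531315/847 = -75007.46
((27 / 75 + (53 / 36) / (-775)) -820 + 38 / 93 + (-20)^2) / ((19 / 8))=-1231222 / 6975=-176.52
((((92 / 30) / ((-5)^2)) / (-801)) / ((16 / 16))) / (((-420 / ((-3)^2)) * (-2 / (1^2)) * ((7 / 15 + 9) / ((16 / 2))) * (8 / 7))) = -23 / 18957000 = -0.00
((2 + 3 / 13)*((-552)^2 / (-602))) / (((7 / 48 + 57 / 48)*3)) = -1104552 / 3913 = -282.28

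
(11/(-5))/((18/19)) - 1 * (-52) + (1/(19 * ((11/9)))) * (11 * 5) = 88999/1710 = 52.05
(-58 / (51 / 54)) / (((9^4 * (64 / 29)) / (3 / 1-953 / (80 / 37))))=29452661 / 15863040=1.86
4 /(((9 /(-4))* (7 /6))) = -32 /21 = -1.52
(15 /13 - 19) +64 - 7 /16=9509 /208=45.72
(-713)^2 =508369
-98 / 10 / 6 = -49 / 30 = -1.63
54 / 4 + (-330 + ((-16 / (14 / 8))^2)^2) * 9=287792775 / 4802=59931.86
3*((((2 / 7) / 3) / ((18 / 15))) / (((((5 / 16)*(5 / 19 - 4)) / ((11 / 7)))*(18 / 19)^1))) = -0.34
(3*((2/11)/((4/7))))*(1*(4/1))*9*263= 9037.64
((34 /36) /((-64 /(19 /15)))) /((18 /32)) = -323 /9720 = -0.03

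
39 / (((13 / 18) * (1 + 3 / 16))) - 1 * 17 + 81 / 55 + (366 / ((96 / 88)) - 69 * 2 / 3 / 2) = 715713 / 2090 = 342.45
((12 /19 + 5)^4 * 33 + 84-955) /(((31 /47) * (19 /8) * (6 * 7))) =791878041496 /1611940449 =491.26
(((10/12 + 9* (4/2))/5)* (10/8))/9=113/216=0.52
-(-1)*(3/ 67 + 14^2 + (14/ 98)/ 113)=10389852/ 52997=196.05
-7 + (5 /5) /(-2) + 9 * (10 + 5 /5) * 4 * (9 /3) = 2361 /2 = 1180.50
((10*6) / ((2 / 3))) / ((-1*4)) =-45 / 2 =-22.50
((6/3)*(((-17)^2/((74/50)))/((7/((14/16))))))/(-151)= -7225/22348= -0.32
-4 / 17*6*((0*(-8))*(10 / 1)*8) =0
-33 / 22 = -3 / 2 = -1.50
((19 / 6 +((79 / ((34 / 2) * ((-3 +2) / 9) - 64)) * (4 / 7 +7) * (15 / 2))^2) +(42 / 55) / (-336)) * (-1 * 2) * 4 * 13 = -1371598843732351 / 2843082165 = -482433.77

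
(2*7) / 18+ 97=880 / 9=97.78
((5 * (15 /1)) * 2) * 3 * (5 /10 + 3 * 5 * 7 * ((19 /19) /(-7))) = -6525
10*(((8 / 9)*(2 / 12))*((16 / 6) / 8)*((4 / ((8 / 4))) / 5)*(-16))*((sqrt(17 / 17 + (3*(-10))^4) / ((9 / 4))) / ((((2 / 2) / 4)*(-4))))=1024*sqrt(810001) / 729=1264.20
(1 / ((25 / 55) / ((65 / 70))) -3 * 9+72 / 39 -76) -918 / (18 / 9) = -507881 / 910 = -558.11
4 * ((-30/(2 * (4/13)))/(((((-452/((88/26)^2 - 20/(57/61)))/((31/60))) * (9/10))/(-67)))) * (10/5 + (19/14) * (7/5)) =49758689/77292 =643.78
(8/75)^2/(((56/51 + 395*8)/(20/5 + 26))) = 34/314875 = 0.00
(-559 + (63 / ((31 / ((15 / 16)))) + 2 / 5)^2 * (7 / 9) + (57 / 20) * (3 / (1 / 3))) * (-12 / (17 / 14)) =205058377559 / 39208800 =5229.91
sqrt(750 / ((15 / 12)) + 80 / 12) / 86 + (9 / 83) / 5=9 / 415 + sqrt(1365) / 129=0.31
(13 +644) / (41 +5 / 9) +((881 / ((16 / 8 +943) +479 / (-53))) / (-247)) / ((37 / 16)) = 78834547345 / 4986841574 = 15.81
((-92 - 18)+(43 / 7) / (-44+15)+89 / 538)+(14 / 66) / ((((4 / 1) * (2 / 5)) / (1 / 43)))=-68215702087 / 619898664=-110.04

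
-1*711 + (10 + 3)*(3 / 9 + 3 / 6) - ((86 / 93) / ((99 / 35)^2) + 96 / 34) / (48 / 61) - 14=-266979880067 / 371889144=-717.90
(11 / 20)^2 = 121 / 400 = 0.30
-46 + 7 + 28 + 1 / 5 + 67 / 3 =173 / 15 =11.53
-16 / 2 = -8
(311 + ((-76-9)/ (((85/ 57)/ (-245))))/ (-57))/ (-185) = -66/ 185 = -0.36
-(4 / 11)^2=-16 / 121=-0.13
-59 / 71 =-0.83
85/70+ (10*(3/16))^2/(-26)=12569/11648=1.08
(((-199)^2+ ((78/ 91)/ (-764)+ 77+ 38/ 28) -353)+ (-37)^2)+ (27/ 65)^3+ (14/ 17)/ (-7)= 36288308096076/ 891707375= 40695.31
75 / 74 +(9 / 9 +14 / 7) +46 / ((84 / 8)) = 13045 / 1554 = 8.39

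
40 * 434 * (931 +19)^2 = 15667400000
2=2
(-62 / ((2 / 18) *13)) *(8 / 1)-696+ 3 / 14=-189129 / 182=-1039.17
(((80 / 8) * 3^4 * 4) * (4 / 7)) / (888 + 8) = 405 / 196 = 2.07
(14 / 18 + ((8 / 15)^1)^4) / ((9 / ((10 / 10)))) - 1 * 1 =-0.90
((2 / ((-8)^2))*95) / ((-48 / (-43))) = 4085 / 1536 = 2.66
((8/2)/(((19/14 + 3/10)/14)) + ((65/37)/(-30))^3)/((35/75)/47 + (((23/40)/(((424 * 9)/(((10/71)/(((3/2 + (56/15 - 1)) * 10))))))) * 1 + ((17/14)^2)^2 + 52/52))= 11564859776385798941380/1089669304926321786567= 10.61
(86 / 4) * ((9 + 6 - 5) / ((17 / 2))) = 430 / 17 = 25.29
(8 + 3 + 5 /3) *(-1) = -38 /3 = -12.67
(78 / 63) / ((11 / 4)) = 104 / 231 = 0.45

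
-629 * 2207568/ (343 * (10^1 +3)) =-1388560272/ 4459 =-311406.21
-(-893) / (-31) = -893 / 31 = -28.81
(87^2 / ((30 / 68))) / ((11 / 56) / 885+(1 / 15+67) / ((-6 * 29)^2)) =7039594.18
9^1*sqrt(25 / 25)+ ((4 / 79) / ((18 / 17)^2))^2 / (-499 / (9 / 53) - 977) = 1442979279719 / 160331040360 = 9.00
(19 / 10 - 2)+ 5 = 49 / 10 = 4.90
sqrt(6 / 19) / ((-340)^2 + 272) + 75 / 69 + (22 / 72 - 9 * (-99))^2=sqrt(114) / 2201568 + 23680270487 / 29808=794426.68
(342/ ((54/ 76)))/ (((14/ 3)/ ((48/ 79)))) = 34656/ 553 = 62.67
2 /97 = 0.02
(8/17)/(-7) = -8/119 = -0.07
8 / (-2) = -4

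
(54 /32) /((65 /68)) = 459 /260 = 1.77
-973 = -973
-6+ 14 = 8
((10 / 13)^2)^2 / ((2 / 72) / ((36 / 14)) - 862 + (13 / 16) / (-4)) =-10368000 / 25531277681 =-0.00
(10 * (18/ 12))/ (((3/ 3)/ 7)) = 105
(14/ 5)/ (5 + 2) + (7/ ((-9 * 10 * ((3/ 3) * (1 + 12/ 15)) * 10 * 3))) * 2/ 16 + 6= 49765/ 7776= 6.40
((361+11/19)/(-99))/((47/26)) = -59540/29469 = -2.02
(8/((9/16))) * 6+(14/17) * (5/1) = 4562/51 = 89.45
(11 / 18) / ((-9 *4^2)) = -11 / 2592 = -0.00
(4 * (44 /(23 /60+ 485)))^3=1177583616000 /24700647083867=0.05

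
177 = 177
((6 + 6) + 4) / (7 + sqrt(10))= 112 / 39 - 16 * sqrt(10) / 39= 1.57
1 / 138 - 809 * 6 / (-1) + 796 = 779701 / 138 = 5650.01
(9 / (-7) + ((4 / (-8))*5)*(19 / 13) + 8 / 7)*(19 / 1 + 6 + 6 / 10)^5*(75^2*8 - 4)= -76308649588293632 / 40625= -1878366759096.46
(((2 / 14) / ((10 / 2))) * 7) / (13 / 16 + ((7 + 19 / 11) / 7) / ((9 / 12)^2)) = 3696 / 55975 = 0.07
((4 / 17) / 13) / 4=1 / 221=0.00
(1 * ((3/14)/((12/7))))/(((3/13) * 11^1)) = 13/264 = 0.05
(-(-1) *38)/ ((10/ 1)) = 19/ 5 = 3.80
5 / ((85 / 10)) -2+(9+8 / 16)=275 / 34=8.09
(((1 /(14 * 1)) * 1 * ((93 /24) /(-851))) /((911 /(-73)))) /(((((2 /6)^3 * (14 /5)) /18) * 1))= 2749545 /607804624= 0.00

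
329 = 329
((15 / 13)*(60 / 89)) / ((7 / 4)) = 3600 / 8099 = 0.44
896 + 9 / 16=896.56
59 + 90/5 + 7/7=78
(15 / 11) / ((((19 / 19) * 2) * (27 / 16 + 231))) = 40 / 13651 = 0.00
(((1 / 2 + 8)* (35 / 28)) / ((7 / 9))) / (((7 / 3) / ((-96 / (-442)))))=810 / 637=1.27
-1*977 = -977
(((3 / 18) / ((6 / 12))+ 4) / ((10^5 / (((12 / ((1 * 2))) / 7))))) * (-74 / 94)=-481 / 16450000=-0.00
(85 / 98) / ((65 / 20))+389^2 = 96391647 / 637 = 151321.27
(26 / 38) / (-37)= -13 / 703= -0.02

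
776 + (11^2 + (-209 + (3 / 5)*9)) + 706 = 6997 / 5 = 1399.40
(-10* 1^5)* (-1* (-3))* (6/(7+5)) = -15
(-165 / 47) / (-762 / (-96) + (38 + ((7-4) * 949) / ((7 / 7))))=-880 / 725163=-0.00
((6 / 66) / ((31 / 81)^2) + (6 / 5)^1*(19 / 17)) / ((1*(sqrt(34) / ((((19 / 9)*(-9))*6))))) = -38.36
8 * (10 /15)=16 /3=5.33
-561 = -561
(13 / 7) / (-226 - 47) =-1 / 147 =-0.01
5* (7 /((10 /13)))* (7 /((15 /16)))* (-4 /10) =-10192 /75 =-135.89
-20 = -20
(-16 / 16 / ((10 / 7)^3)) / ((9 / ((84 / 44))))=-2401 / 33000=-0.07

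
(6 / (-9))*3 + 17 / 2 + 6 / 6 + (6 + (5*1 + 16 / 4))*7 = 225 / 2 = 112.50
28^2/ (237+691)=49/ 58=0.84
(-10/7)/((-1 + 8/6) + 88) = -6/371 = -0.02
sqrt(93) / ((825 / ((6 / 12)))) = sqrt(93) / 1650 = 0.01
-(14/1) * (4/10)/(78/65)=-14/3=-4.67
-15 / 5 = -3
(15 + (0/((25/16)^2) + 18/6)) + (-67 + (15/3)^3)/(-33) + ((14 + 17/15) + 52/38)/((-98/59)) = 645971/102410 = 6.31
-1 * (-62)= 62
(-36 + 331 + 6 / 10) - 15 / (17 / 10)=24376 / 85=286.78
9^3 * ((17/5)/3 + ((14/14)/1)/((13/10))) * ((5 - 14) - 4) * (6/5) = -540918/25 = -21636.72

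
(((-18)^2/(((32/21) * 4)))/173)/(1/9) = 15309/5536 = 2.77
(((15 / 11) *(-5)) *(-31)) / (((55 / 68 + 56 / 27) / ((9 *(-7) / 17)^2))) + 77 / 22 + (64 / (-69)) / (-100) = 3450308254637 / 3414778950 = 1010.40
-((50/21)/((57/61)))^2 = -9302500/1432809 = -6.49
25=25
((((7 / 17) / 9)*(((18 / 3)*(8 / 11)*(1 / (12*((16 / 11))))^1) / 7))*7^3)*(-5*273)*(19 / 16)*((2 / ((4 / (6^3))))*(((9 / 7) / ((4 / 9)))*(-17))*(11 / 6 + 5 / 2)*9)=12043513755 / 64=188179902.42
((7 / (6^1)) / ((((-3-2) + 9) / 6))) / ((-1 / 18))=-63 / 2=-31.50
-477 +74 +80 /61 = -24503 /61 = -401.69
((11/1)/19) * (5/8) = 55/152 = 0.36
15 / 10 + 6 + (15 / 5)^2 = 33 / 2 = 16.50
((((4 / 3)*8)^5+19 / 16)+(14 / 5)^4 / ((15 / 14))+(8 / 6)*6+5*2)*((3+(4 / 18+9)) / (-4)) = -422157.50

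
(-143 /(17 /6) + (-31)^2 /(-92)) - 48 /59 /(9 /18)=-5771251 /92276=-62.54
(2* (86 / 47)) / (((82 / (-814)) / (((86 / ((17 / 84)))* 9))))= -4551380064 / 32759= -138935.26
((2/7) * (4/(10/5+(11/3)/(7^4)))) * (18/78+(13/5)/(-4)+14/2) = 3521238/937105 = 3.76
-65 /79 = -0.82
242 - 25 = 217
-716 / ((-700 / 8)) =1432 / 175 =8.18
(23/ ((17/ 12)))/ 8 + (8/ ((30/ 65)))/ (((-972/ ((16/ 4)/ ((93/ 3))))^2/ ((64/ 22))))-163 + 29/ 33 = -10192902687871/ 63669111858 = -160.09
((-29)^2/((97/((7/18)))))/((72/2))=5887/62856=0.09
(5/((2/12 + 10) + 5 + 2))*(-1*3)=-90/103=-0.87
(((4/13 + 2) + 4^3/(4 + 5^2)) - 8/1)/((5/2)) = -2628/1885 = -1.39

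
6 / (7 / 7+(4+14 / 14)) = 1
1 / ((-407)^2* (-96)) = -1 / 15902304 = -0.00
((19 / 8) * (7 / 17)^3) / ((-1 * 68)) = -6517 / 2672672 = -0.00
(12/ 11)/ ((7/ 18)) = 216/ 77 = 2.81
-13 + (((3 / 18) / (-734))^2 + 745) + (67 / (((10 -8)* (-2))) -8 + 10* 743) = 157823721397 / 19395216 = 8137.25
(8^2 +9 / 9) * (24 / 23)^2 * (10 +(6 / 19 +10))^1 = 14451840 / 10051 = 1437.85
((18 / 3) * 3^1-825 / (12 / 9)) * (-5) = 12015 / 4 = 3003.75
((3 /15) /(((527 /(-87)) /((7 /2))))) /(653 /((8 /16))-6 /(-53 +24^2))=-45501 /514225520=-0.00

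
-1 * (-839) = 839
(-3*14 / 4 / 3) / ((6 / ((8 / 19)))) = -14 / 57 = -0.25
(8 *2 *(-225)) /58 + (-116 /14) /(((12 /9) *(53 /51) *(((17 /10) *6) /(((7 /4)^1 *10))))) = -444675 /6148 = -72.33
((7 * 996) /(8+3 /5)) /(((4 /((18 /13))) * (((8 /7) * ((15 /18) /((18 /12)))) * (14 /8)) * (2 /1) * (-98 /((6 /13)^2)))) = -181521 /661297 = -0.27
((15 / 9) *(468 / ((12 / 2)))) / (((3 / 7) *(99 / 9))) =910 / 33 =27.58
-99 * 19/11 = -171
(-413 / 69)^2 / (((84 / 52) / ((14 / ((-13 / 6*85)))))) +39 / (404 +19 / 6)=-1572103978 / 988645455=-1.59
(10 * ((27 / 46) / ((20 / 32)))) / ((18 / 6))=72 / 23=3.13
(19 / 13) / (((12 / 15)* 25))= 19 / 260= 0.07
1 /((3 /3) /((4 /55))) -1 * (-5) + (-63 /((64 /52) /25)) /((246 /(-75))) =28519173 /72160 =395.22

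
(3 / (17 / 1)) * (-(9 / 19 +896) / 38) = -51099 / 12274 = -4.16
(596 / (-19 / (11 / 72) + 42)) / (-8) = 1639 / 1812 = 0.90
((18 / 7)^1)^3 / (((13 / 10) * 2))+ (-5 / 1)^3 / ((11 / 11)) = -118.46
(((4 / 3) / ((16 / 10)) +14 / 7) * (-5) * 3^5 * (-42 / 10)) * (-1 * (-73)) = 2110941 / 2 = 1055470.50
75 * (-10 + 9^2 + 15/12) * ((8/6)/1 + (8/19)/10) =141610/19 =7453.16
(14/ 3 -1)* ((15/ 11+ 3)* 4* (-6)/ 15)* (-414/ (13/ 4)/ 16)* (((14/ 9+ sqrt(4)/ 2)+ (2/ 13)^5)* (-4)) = -50283678976/ 24134045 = -2083.52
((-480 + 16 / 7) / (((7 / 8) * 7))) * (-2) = 53504 / 343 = 155.99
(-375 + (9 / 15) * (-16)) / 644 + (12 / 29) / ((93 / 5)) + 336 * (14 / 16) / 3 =282024063 / 2894780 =97.43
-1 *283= -283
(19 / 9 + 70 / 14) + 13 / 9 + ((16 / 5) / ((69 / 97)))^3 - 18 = 3350485483 / 41063625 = 81.59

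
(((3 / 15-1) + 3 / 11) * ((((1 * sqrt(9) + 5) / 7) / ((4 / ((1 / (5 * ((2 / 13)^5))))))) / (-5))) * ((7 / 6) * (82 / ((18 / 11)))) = 441467377 / 108000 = 4087.66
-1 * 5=-5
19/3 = 6.33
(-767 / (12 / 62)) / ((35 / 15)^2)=-71331 / 98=-727.87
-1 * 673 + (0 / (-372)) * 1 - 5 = -678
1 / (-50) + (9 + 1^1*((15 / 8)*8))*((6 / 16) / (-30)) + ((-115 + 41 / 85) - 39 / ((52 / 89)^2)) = -20250923 / 88400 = -229.08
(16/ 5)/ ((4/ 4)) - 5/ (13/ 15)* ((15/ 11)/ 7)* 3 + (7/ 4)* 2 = 33317/ 10010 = 3.33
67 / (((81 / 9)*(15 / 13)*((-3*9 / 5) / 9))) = -871 / 81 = -10.75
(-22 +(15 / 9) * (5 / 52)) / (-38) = 3407 / 5928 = 0.57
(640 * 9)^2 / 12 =2764800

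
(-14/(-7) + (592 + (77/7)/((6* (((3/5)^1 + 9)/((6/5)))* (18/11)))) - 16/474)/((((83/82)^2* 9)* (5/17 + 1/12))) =1158835043063/6788737494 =170.70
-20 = -20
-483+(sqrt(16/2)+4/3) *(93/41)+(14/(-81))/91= -20722069/43173+186 *sqrt(2)/41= -473.56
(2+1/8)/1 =17/8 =2.12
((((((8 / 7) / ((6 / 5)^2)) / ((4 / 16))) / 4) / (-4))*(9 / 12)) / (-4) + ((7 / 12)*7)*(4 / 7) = 531 / 224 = 2.37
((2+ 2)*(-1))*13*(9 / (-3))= 156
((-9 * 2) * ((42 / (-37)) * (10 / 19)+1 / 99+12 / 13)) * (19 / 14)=-303763 / 37037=-8.20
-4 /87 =-0.05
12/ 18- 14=-40/ 3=-13.33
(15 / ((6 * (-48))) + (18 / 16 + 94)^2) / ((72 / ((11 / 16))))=19110883 / 221184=86.40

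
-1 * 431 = -431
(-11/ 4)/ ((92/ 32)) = -22/ 23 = -0.96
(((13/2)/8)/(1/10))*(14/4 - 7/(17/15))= -5915/272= -21.75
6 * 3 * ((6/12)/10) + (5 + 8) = 139/10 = 13.90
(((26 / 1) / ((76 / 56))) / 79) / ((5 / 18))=6552 / 7505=0.87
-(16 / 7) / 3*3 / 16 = -1 / 7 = -0.14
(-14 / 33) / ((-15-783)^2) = -1 / 1501038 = -0.00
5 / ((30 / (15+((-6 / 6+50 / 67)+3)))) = 1189 / 402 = 2.96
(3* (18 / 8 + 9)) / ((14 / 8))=135 / 7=19.29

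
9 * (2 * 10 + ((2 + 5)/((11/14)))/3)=206.73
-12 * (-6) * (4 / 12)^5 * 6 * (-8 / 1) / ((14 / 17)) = -1088 / 63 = -17.27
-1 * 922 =-922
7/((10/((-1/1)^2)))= 7/10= 0.70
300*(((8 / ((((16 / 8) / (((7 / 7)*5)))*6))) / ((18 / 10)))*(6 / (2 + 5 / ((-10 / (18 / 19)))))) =190000 / 87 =2183.91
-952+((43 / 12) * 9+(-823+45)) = -6791 / 4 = -1697.75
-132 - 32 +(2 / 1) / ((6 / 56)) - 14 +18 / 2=-451 / 3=-150.33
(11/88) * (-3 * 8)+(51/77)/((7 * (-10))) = -16221/5390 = -3.01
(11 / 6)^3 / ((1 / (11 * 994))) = 7276577 / 108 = 67375.71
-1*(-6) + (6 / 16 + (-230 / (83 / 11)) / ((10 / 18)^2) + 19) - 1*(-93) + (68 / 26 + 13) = 1520481 / 43160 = 35.23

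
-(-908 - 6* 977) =6770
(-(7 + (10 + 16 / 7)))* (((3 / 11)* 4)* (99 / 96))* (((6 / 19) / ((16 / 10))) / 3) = -1.43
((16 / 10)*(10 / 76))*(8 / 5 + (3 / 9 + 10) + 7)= 1136 / 285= 3.99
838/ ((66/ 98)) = 41062/ 33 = 1244.30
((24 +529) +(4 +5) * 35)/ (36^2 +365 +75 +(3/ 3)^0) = 868/ 1737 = 0.50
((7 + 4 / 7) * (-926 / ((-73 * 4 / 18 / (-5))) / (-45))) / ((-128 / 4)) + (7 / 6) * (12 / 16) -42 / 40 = -1.68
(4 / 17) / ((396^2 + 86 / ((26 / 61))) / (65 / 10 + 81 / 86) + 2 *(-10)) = 0.00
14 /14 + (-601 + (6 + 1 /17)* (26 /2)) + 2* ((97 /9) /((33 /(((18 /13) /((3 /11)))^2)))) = -4347415 /8619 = -504.40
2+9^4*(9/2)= 59053/2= 29526.50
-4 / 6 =-2 / 3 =-0.67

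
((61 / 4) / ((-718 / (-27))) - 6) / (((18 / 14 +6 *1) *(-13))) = 36365 / 634712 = 0.06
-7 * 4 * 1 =-28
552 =552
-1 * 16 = -16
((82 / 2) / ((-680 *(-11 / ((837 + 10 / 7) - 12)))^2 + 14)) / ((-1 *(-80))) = 54884609 / 10272309600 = 0.01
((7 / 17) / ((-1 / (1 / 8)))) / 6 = -7 / 816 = -0.01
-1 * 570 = -570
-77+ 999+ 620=1542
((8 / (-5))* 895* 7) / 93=-10024 / 93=-107.78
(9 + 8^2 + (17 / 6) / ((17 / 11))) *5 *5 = 11225 / 6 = 1870.83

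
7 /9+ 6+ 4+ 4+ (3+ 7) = 24.78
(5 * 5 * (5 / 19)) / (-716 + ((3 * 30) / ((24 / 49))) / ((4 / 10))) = -0.03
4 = 4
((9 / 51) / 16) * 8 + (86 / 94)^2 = 69493 / 75106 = 0.93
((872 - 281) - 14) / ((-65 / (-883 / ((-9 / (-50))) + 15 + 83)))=24965636 / 585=42676.30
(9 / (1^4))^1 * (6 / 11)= 54 / 11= 4.91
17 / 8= 2.12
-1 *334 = -334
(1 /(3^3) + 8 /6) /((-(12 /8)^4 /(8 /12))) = -1184 /6561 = -0.18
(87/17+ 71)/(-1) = -1294/17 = -76.12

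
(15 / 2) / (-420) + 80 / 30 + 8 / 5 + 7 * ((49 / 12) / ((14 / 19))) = 18077 / 420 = 43.04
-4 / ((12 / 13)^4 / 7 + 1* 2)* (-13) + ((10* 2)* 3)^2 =762260102 / 210295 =3624.72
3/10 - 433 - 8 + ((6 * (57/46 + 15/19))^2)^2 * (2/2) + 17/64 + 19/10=251017843407802629/11670130867520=21509.43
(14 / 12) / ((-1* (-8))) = 7 / 48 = 0.15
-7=-7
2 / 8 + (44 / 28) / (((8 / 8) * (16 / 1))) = 0.35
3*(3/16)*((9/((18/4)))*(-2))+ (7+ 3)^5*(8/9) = 3199919/36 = 88886.64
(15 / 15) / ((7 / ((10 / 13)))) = 10 / 91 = 0.11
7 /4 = 1.75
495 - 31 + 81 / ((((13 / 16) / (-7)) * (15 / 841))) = -2513024 / 65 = -38661.91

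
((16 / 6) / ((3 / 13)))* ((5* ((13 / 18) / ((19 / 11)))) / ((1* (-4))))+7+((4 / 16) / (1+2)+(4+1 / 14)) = 220421 / 43092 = 5.12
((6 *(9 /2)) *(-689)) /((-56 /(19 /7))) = 353457 /392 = 901.68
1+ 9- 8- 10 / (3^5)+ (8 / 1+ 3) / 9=773 / 243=3.18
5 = 5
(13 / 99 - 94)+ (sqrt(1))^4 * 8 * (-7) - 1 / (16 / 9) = -238283 / 1584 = -150.43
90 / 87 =1.03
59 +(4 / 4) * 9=68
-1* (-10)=10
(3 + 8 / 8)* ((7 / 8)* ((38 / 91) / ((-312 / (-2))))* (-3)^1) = -0.03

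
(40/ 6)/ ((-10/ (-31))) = 62/ 3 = 20.67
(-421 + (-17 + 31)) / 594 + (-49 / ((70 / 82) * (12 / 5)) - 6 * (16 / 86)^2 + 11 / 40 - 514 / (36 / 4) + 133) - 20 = 62612143 / 1996920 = 31.35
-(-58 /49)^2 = -1.40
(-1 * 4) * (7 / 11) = -28 / 11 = -2.55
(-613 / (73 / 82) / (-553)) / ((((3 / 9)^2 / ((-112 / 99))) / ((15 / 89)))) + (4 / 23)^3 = -146419404128 / 68693580131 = -2.13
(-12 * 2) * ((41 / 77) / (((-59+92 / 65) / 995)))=63640200 / 288211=220.81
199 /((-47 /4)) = -796 /47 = -16.94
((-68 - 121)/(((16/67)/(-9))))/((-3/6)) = -113967/8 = -14245.88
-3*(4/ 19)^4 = -768/ 130321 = -0.01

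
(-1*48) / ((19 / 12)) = -576 / 19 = -30.32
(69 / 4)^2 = 4761 / 16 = 297.56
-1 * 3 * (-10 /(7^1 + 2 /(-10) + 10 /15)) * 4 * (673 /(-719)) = -151425 /10066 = -15.04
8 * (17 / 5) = 27.20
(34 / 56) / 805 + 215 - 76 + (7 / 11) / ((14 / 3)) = 34497657 / 247940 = 139.14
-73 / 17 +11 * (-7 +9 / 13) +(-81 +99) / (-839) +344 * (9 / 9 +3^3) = 1772290393 / 185419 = 9558.30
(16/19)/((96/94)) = 47/57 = 0.82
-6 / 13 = -0.46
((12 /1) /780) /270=1 /17550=0.00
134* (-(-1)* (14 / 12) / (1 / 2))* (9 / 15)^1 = 938 / 5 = 187.60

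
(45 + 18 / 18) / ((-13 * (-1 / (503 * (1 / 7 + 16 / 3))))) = 2660870 / 273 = 9746.78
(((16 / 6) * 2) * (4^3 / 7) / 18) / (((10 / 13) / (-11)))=-36608 / 945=-38.74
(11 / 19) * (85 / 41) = 935 / 779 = 1.20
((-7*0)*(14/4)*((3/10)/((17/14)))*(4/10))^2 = 0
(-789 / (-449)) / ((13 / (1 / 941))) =789 / 5492617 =0.00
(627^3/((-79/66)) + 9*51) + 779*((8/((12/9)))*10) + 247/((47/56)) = -764441478451/3713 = -205882434.27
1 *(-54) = -54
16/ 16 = 1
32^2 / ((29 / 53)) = 1871.45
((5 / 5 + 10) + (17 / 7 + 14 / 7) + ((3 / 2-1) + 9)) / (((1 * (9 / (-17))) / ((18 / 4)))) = -5933 / 28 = -211.89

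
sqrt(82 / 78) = sqrt(1599) / 39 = 1.03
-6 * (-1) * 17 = 102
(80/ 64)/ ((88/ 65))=325/ 352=0.92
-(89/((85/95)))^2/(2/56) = -277043.14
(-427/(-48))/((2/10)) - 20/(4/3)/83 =176485/3984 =44.30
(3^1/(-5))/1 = -3/5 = -0.60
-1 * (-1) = 1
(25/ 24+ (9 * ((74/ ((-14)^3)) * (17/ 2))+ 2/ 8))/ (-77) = 0.01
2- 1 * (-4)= 6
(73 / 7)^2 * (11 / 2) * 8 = 234476 / 49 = 4785.22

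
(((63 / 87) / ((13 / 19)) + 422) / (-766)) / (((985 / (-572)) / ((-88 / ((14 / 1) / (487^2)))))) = -36616337866856 / 76582765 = -478127.66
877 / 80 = 10.96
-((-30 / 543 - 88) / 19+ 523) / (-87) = 61471 / 10317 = 5.96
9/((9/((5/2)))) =5/2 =2.50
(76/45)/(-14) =-38/315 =-0.12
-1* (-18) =18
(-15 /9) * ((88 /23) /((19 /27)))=-3960 /437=-9.06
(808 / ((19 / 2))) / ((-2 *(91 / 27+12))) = -21816 / 7885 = -2.77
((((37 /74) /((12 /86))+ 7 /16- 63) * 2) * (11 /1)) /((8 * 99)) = -2831 /1728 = -1.64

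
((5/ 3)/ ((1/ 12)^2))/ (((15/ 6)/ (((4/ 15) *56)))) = 7168/ 5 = 1433.60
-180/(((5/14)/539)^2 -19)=1138842320/120211131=9.47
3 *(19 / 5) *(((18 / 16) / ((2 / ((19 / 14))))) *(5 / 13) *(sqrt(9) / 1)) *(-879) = -25702839 / 2912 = -8826.52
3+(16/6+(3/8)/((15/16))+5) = 166/15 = 11.07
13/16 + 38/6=343/48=7.15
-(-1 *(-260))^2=-67600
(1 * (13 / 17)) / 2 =0.38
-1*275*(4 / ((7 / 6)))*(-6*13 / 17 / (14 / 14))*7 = 514800 / 17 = 30282.35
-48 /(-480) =1 /10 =0.10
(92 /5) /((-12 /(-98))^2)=55223 /45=1227.18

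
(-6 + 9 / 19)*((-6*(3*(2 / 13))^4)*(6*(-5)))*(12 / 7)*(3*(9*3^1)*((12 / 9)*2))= -16713.86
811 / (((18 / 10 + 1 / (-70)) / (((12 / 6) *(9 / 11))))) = 204372 / 275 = 743.17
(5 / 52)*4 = 5 / 13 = 0.38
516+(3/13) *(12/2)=6726/13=517.38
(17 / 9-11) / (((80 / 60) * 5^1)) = -41 / 30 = -1.37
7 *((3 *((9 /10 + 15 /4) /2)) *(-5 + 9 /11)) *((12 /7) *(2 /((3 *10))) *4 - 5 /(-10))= -429939 /2200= -195.43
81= 81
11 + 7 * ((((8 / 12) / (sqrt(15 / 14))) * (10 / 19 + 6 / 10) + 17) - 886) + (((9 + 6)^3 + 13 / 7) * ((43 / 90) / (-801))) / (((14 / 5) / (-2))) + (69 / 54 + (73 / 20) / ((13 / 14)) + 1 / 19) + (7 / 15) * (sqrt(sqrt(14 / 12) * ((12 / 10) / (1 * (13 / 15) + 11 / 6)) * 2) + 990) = -2444454431333 / 436252635 + 14 * 14^(1 / 4) * 3^(3 / 4) / 135 + 1498 * sqrt(210) / 4275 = -5597.76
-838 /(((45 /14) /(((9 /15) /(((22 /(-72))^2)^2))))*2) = -3284209152 /366025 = -8972.64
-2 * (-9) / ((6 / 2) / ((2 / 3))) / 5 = 4 / 5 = 0.80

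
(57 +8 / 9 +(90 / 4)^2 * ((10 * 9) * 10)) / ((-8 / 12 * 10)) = -2050573 / 30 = -68352.43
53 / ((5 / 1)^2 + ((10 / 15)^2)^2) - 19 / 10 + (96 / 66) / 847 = 39001427 / 190159970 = 0.21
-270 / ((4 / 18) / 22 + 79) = -13365 / 3911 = -3.42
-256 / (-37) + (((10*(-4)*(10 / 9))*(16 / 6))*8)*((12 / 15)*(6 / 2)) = -755456 / 333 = -2268.64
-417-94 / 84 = -418.12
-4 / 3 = -1.33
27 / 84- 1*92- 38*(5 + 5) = -13207 / 28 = -471.68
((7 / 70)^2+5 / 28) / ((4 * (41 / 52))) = 429 / 7175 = 0.06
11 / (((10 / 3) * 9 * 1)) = 11 / 30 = 0.37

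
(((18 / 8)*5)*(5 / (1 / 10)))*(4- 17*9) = -167625 / 2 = -83812.50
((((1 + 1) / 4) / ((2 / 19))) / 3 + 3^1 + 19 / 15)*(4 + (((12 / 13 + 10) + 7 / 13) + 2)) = 2043 / 20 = 102.15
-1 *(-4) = 4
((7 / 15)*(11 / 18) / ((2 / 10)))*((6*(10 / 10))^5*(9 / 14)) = 7128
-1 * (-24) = 24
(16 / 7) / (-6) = -8 / 21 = -0.38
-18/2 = -9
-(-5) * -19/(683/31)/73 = -2945/49859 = -0.06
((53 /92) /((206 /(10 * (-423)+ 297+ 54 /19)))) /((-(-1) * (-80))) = 3957669 /28807040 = 0.14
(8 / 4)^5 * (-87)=-2784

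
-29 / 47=-0.62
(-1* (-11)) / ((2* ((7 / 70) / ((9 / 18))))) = 55 / 2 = 27.50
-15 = -15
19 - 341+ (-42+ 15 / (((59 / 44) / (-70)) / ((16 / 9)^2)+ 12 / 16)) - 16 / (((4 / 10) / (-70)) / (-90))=-49340033428 / 195527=-252343.84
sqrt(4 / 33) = 2*sqrt(33) / 33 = 0.35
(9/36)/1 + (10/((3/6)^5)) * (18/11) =23051/44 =523.89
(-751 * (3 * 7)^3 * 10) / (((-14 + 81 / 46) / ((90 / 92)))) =3129754950 / 563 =5559067.41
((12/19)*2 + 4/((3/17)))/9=1364/513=2.66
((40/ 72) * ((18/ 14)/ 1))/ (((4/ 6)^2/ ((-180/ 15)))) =-135/ 7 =-19.29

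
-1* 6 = -6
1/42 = 0.02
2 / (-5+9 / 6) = -4 / 7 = -0.57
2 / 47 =0.04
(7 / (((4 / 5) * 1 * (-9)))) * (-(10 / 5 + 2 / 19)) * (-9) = -350 / 19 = -18.42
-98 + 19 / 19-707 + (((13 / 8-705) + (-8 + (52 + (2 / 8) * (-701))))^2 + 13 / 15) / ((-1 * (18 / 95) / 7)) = -88944635635 / 3456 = -25736295.03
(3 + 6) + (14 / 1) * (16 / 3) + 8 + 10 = 305 / 3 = 101.67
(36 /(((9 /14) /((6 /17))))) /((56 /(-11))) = -66 /17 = -3.88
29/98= 0.30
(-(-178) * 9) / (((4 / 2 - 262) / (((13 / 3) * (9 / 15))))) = -16.02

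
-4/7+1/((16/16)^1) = 3/7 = 0.43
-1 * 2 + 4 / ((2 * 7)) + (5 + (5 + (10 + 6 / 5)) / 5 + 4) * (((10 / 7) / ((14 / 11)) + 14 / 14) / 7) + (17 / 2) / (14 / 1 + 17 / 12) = 808518 / 317275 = 2.55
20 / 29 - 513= -14857 / 29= -512.31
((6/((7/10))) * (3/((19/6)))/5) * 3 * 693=64152/19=3376.42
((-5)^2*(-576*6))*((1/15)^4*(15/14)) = -64/35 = -1.83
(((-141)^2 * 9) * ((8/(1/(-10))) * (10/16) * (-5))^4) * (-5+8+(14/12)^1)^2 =12134399414062500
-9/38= -0.24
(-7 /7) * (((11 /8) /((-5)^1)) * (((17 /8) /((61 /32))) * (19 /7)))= 3553 /4270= 0.83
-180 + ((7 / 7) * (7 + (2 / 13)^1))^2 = -21771 / 169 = -128.82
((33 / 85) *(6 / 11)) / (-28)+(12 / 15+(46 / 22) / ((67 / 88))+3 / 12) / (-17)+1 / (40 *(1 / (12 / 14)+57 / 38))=-565121 / 2551360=-0.22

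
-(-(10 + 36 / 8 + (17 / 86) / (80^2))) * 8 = 7980817 / 68800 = 116.00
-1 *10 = -10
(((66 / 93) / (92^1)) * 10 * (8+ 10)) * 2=1980 / 713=2.78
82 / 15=5.47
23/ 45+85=3848/ 45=85.51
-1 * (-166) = 166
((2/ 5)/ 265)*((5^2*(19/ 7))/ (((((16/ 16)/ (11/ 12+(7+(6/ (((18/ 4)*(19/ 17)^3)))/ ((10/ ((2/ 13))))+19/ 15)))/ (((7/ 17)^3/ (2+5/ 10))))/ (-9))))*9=-2604173355/ 1222005577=-2.13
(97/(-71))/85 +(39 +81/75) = 1208929/30175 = 40.06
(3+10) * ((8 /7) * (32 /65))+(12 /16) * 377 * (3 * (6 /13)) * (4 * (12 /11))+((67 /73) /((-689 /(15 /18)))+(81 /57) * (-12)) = 3749772890683 /2207535330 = 1698.62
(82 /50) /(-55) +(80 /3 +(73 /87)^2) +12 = 409435546 /10407375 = 39.34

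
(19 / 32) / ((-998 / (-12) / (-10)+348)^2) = 4275 / 830770322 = 0.00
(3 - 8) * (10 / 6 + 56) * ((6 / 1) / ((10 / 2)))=-346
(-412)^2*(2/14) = 169744/7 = 24249.14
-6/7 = -0.86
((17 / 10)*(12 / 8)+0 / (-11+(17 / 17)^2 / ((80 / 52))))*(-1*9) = -459 / 20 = -22.95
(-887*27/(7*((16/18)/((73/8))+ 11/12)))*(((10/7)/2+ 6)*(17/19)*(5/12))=-4190619969/496223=-8445.03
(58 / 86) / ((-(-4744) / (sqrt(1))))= 0.00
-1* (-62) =62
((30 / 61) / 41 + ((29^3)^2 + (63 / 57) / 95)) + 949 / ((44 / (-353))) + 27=594815734.46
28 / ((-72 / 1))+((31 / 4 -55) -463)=-18383 / 36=-510.64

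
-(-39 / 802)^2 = -1521 / 643204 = -0.00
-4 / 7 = -0.57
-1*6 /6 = -1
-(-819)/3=273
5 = 5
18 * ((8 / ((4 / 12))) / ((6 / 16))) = 1152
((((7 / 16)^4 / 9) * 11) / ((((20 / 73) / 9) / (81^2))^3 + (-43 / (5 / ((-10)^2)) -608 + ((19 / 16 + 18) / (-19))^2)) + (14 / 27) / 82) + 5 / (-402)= -16453822605462631344521639690095 / 2677622168196827378942812966128384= -0.01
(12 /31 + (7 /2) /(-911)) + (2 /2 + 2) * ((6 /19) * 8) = 8544701 /1073158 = 7.96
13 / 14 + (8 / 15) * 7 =979 / 210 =4.66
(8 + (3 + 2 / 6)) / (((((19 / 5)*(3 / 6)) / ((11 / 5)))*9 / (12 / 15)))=2992 / 2565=1.17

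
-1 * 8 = -8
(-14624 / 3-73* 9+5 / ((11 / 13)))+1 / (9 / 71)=-546269 / 99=-5517.87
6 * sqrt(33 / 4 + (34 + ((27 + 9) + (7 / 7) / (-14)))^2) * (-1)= -419.93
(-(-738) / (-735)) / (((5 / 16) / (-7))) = 3936 / 175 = 22.49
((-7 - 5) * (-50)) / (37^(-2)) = 821400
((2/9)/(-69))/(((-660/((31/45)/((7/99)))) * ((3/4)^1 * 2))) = 31/978075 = 0.00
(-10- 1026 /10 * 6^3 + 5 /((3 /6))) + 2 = -110798 /5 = -22159.60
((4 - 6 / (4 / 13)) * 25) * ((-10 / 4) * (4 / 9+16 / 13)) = 189875 / 117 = 1622.86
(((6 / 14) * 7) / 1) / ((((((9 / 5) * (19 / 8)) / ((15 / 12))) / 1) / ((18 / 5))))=60 / 19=3.16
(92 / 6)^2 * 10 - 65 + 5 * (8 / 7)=144385 / 63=2291.83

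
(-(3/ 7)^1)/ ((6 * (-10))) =1/ 140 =0.01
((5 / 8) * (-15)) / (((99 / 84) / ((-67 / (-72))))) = -11725 / 1584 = -7.40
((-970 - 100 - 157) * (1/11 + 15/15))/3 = -4908/11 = -446.18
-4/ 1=-4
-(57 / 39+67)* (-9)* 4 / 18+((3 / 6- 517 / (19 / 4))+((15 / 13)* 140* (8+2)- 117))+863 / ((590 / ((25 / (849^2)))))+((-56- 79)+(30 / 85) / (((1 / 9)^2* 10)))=1245382693329884 / 892859802705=1394.82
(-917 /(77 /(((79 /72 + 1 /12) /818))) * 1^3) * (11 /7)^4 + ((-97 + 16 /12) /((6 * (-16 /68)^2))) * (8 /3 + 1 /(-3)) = -570244331519 /848455776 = -672.10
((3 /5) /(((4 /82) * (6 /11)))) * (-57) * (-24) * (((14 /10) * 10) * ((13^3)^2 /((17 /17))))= 10422953432892 /5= 2084590686578.40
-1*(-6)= 6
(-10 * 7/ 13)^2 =4900/ 169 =28.99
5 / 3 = 1.67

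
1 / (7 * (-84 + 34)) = -1 / 350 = -0.00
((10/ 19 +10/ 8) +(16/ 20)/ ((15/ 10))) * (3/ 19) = 2633/ 7220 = 0.36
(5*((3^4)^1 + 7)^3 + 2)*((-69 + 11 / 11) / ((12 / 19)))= -1100577926 / 3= -366859308.67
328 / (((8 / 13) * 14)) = 533 / 14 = 38.07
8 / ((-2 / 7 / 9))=-252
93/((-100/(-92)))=2139/25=85.56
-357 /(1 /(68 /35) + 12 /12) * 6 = -145656 /103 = -1414.14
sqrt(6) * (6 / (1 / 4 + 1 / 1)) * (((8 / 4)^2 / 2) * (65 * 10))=6240 * sqrt(6)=15284.82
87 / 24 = 3.62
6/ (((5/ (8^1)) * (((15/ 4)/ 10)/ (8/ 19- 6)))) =-13568/ 95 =-142.82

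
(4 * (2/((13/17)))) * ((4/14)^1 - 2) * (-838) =1367616/91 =15028.75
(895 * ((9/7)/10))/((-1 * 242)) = -1611/3388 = -0.48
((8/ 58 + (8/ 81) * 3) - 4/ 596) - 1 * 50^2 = -291617623/ 116667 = -2499.57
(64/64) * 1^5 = 1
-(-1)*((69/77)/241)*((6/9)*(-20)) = -920/18557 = -0.05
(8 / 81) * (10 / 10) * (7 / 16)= 7 / 162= 0.04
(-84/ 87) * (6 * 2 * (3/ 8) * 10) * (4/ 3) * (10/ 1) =-16800/ 29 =-579.31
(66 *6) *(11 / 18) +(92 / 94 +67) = 14569 / 47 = 309.98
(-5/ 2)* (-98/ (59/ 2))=490/ 59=8.31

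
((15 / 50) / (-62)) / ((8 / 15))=-9 / 992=-0.01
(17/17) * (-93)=-93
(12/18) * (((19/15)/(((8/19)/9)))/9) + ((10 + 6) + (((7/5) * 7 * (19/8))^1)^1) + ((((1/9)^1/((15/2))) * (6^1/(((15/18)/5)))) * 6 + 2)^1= 16733/360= 46.48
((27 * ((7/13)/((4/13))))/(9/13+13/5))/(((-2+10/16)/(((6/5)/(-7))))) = 2106/1177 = 1.79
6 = 6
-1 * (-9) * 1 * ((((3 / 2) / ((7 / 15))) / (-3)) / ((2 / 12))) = -405 / 7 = -57.86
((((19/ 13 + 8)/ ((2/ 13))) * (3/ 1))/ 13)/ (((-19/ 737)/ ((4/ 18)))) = -30217/ 247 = -122.34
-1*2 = -2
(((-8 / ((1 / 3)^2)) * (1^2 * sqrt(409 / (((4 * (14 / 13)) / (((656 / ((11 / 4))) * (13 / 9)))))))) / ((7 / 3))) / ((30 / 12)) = -2232.50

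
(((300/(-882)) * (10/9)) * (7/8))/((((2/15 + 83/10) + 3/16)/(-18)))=10000/14483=0.69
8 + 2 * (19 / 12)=67 / 6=11.17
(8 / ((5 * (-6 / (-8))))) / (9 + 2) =32 / 165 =0.19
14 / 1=14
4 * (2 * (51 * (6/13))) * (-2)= -4896/13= -376.62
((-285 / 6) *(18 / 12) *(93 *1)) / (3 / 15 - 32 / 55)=485925 / 28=17354.46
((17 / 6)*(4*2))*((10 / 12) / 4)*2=85 / 9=9.44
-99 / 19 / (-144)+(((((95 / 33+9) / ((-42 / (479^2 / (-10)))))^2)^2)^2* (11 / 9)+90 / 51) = 58575365209634244654147705628704996730791334638740217593 / 15241016060806612106250000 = 3843271667449067381901024000000.00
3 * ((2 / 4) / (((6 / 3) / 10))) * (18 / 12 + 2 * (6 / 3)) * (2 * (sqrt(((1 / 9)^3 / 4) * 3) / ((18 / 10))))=275 * sqrt(3) / 324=1.47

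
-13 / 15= -0.87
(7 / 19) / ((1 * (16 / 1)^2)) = 7 / 4864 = 0.00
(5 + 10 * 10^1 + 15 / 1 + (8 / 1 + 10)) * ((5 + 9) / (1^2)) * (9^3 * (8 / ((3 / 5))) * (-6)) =-112674240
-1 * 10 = -10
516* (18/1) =9288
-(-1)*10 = 10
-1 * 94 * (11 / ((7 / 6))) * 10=-62040 / 7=-8862.86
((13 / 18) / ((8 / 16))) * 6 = 26 / 3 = 8.67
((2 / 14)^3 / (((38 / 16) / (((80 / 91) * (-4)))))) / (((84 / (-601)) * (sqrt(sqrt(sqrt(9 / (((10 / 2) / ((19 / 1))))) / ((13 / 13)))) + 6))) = 0.00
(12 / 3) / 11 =4 / 11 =0.36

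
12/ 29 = 0.41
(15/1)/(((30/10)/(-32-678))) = -3550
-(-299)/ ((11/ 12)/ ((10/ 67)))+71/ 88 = 26527/ 536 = 49.49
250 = 250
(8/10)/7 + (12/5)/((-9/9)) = -16/7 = -2.29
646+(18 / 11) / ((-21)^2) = 348196 / 539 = 646.00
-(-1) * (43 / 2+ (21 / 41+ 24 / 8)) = 2051 / 82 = 25.01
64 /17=3.76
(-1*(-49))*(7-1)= 294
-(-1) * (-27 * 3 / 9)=-9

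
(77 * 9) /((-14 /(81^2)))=-649539 /2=-324769.50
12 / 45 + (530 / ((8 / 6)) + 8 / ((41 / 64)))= 504613 / 1230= 410.25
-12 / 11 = -1.09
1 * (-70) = -70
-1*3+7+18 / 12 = 11 / 2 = 5.50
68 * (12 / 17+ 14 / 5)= 1192 / 5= 238.40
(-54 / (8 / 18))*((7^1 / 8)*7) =-11907 / 16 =-744.19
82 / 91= 0.90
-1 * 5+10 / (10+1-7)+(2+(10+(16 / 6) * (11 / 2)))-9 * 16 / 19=1891 / 114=16.59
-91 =-91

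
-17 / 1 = -17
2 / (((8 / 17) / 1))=17 / 4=4.25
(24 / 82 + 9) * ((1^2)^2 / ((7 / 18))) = 6858 / 287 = 23.90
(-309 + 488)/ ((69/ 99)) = 256.83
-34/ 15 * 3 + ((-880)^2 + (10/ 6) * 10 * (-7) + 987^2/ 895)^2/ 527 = 4334196232376809339/ 3799261575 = 1140799638.78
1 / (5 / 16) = 16 / 5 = 3.20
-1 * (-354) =354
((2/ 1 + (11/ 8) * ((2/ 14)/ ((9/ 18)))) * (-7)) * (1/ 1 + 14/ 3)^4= -5595907/ 324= -17271.32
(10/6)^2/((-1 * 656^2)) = -25/3873024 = -0.00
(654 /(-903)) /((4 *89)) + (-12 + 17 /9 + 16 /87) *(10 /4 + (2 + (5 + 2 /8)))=-902352853 /9322572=-96.79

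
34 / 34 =1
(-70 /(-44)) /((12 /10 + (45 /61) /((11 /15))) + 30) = 10675 /216102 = 0.05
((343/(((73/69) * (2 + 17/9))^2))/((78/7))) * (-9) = -16.37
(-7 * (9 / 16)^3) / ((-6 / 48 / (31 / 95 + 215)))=13048371 / 6080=2146.11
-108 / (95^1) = -108 / 95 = -1.14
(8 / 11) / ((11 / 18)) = 144 / 121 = 1.19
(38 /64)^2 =361 /1024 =0.35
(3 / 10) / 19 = 3 / 190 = 0.02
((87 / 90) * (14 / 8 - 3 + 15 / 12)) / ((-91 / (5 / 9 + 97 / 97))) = 0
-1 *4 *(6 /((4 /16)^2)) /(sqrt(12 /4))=-128 *sqrt(3)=-221.70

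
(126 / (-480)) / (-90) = 7 / 2400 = 0.00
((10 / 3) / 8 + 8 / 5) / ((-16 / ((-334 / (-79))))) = -20207 / 37920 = -0.53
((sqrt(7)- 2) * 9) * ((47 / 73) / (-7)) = 846 / 511- 423 * sqrt(7) / 511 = -0.53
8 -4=4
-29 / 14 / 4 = -29 / 56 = -0.52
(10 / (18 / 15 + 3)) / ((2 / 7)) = 25 / 3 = 8.33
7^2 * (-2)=-98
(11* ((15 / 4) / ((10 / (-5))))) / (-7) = 165 / 56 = 2.95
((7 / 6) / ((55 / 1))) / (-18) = -7 / 5940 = -0.00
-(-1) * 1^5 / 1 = 1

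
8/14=4/7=0.57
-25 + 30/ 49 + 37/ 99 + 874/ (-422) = -26699699/ 1023561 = -26.09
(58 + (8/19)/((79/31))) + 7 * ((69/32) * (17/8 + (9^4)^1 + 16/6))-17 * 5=38070387295/384256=99075.58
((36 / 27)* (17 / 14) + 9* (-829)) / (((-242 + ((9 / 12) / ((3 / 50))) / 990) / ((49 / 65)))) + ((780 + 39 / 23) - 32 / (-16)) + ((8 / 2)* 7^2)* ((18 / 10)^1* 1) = 166144980491 / 143261365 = 1159.73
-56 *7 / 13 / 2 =-196 / 13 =-15.08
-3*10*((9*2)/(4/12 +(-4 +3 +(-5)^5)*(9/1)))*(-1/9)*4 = -0.01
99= 99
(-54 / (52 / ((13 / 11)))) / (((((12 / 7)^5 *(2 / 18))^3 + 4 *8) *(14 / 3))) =-54936068900769 / 7614482860158592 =-0.01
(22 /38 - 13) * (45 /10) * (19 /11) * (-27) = 28674 /11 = 2606.73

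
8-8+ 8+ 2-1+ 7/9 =88/9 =9.78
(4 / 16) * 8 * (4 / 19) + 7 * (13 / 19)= 99 / 19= 5.21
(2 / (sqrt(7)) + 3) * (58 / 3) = 72.61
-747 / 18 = -83 / 2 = -41.50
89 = 89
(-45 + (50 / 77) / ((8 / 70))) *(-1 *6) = 2595 / 11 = 235.91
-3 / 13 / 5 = -0.05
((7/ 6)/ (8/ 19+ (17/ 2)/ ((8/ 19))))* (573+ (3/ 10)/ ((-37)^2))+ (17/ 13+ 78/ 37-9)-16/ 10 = 2011252538/ 79641575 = 25.25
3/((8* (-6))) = -1/16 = -0.06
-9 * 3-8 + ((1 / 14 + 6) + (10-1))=-279 / 14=-19.93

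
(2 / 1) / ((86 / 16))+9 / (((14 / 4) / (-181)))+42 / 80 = -5592959 / 12040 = -464.53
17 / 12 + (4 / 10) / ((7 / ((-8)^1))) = 403 / 420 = 0.96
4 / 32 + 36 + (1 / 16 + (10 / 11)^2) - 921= -1711397 / 1936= -883.99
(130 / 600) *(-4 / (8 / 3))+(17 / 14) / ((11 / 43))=13619 / 3080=4.42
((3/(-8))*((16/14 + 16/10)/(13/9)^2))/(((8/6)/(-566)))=1237842/5915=209.27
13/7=1.86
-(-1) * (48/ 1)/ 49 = 48/ 49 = 0.98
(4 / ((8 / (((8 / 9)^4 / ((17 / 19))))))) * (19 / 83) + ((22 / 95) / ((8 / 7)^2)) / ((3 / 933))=1554084926279 / 28143015840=55.22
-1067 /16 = -66.69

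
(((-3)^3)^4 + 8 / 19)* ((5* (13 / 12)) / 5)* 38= 131266031 / 6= 21877671.83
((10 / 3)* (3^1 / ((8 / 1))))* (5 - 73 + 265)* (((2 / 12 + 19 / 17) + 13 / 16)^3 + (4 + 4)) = 9215360953015 / 2173353984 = 4240.16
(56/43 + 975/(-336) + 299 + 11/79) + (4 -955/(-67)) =8049920197/25491088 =315.79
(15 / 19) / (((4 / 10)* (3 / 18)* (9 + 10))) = 0.62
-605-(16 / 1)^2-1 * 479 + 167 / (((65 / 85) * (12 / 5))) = -194845 / 156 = -1249.01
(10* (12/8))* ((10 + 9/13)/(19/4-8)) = -8340/169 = -49.35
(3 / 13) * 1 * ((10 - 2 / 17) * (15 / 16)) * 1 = 945 / 442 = 2.14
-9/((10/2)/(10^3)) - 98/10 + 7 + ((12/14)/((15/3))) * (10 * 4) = -62858/35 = -1795.94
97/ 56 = 1.73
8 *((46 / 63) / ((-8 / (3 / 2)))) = -23 / 21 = -1.10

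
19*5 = 95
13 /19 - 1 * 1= -6 /19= -0.32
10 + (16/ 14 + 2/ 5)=11.54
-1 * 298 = -298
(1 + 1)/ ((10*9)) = 1/ 45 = 0.02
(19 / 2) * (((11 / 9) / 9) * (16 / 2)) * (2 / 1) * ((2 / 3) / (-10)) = -1672 / 1215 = -1.38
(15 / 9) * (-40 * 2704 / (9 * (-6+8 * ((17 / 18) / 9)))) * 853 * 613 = 424167556800 / 209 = 2029509841.15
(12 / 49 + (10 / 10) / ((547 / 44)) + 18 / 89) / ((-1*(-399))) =1258534 / 951801333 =0.00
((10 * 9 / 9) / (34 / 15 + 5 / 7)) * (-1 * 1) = -1050 / 313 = -3.35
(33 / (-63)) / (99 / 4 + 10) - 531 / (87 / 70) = -36167686 / 84651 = -427.26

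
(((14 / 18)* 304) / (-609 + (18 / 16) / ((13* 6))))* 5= -2213120 / 1140021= -1.94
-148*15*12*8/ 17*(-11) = 137901.18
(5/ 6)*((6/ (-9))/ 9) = -5/ 81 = -0.06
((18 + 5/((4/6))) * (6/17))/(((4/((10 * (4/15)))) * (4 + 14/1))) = 1/3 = 0.33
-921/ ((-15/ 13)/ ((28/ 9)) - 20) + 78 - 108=112794/ 7415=15.21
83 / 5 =16.60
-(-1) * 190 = 190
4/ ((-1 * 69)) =-4/ 69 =-0.06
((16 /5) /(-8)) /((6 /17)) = -17 /15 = -1.13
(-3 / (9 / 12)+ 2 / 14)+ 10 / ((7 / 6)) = 33 / 7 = 4.71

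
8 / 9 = 0.89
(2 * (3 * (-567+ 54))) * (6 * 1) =-18468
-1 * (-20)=20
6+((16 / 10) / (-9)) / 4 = 268 / 45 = 5.96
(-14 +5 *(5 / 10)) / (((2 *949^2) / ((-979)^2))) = -22044143 / 3602404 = -6.12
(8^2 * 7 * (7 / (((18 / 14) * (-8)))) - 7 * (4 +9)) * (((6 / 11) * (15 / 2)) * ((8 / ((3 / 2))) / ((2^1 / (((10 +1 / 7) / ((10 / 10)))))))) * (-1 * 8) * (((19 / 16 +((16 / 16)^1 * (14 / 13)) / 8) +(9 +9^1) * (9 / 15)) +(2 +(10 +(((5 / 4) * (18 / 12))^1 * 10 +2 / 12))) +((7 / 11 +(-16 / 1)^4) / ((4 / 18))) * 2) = 2926454304596036 / 14157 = 206714297138.94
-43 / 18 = -2.39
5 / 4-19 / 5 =-51 / 20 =-2.55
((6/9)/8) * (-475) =-475/12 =-39.58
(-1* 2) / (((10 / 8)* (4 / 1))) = -0.40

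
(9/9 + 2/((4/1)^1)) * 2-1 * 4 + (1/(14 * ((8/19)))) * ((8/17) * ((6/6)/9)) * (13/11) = -23315/23562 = -0.99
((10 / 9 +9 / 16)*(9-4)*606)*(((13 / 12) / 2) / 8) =1582165 / 4608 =343.35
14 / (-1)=-14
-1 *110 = -110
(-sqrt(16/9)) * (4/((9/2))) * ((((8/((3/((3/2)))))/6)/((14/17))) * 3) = -544/189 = -2.88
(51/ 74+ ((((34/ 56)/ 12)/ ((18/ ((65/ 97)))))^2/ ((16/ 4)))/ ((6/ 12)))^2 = 308089327971325634022957721/ 648630709426270966168682496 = 0.47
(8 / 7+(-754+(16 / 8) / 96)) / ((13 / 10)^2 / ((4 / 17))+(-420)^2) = -6323825 / 1481820333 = -0.00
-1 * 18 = -18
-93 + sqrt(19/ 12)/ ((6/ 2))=-93 + sqrt(57)/ 18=-92.58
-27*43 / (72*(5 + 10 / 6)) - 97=-15907 / 160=-99.42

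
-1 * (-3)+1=4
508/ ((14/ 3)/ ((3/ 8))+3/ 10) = 45720/ 1147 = 39.86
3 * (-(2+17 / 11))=-117 / 11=-10.64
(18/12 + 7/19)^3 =357911/54872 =6.52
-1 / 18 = -0.06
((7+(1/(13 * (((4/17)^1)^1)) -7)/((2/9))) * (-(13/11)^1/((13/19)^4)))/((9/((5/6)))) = 1560593975/135721872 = 11.50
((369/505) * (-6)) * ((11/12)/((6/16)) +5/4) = -16.20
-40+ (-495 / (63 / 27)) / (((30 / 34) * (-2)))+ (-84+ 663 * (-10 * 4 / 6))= -61933 / 14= -4423.79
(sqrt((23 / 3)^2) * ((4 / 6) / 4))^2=529 / 324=1.63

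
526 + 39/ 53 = 27917/ 53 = 526.74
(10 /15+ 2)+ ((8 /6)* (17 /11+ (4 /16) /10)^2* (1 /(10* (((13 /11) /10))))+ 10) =2651081 /171600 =15.45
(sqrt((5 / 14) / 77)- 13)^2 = (2002- sqrt(110))^2 / 23716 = 167.23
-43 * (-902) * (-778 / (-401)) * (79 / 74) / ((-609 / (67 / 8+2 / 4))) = -42313606093 / 36142932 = -1170.73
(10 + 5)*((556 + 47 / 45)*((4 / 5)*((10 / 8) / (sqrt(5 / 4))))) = 50134*sqrt(5) / 15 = 7473.54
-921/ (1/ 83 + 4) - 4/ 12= -8506/ 37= -229.89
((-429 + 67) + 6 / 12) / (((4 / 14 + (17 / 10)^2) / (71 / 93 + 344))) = -2704514050 / 68913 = -39245.34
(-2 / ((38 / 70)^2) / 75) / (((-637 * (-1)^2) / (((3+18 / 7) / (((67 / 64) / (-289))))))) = -36992 / 169309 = -0.22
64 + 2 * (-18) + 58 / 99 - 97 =-6773 / 99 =-68.41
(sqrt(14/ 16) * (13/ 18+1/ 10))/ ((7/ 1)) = 0.11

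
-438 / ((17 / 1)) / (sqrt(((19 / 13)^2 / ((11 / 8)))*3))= -949*sqrt(66) / 646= -11.93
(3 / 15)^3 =1 / 125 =0.01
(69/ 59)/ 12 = 23/ 236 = 0.10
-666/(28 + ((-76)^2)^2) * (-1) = 333/16681102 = 0.00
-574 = -574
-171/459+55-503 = -448.37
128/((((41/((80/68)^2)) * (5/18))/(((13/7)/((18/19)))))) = 2529280/82943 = 30.49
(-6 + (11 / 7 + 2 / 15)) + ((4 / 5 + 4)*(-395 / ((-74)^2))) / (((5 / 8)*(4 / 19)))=-6.93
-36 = -36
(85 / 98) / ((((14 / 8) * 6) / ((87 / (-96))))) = -2465 / 32928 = -0.07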